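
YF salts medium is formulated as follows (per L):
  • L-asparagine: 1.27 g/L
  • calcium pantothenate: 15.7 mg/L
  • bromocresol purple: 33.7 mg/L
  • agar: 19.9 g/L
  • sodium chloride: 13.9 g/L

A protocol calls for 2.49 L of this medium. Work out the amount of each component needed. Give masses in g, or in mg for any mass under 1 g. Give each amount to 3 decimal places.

Scale factor relative to 1 L: 2.49.
L-asparagine: 1.27 g/L × 2.49 L = 3.162 g
calcium pantothenate: 15.7 mg/L × 2.49 L = 39.093 mg
bromocresol purple: 33.7 mg/L × 2.49 L = 83.913 mg
agar: 19.9 g/L × 2.49 L = 49.551 g
sodium chloride: 13.9 g/L × 2.49 L = 34.611 g

L-asparagine 3.162 g; calcium pantothenate 39.093 mg; bromocresol purple 83.913 mg; agar 49.551 g; sodium chloride 34.611 g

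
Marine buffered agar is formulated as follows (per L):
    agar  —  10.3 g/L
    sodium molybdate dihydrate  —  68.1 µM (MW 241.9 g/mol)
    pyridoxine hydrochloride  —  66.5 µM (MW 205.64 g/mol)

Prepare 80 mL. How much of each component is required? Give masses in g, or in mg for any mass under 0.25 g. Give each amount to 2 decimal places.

agar 0.82 g; sodium molybdate dihydrate 1.32 mg; pyridoxine hydrochloride 1.09 mg

Working volume: 80 mL = 0.08 L.
agar: 10.3 g/L × 0.08 L = 0.82 g
sodium molybdate dihydrate: 68.1 µmol/L × 241.9 g/mol × 0.08 L ÷ 1000 = 1.32 mg
pyridoxine hydrochloride: 66.5 µmol/L × 205.64 g/mol × 0.08 L ÷ 1000 = 1.09 mg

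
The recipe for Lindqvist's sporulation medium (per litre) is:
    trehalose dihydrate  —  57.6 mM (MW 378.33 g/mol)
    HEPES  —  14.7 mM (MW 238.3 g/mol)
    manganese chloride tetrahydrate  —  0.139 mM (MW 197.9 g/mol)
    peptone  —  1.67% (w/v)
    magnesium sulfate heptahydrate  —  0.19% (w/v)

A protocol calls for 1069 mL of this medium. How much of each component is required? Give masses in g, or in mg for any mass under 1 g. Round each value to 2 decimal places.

Scale factor relative to 1 L: 1.069.
trehalose dihydrate: 57.6 mmol/L × 378.33 g/mol × 1.069 L ÷ 1000 = 23.30 g
HEPES: 14.7 mmol/L × 238.3 g/mol × 1.069 L ÷ 1000 = 3.74 g
manganese chloride tetrahydrate: 0.139 mmol/L × 197.9 mg/mmol × 1.069 L = 29.41 mg
peptone: 1.67% w/v = 16.7 g/L → 16.7 × 1.069 L = 17.85 g
magnesium sulfate heptahydrate: 0.19% w/v = 1.9 g/L → 1.9 × 1.069 L = 2.03 g

trehalose dihydrate 23.30 g; HEPES 3.74 g; manganese chloride tetrahydrate 29.41 mg; peptone 17.85 g; magnesium sulfate heptahydrate 2.03 g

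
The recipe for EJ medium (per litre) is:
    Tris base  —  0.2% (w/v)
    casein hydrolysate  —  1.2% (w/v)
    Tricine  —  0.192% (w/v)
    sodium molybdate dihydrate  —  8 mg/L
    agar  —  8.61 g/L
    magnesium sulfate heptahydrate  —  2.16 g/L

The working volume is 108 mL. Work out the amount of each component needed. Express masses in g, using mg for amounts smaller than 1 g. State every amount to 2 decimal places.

Tris base 216.00 mg; casein hydrolysate 1.30 g; Tricine 207.36 mg; sodium molybdate dihydrate 0.86 mg; agar 929.88 mg; magnesium sulfate heptahydrate 233.28 mg

Working volume: 108 mL = 0.108 L.
Tris base: 0.2% w/v = 2 g/L → 2 × 0.108 L = 0.216 g = 216.00 mg
casein hydrolysate: 1.2% w/v = 12 g/L → 12 × 0.108 L = 1.30 g
Tricine: 0.192% w/v = 1.92 g/L → 1.92 × 0.108 L = 0.20736 g = 207.36 mg
sodium molybdate dihydrate: 8 mg/L × 0.108 L = 0.86 mg
agar: 8.61 g/L × 0.108 L = 0.92988 g = 929.88 mg
magnesium sulfate heptahydrate: 2.16 g/L × 0.108 L = 0.23328 g = 233.28 mg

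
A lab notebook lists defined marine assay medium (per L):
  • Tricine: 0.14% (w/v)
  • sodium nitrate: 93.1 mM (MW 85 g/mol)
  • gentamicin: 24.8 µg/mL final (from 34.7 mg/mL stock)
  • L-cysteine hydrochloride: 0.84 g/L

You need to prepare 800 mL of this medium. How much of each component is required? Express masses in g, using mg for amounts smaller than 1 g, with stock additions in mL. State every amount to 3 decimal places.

Working volume: 800 mL = 0.8 L.
Tricine: 0.14% w/v = 1.4 g/L → 1.4 × 0.8 L = 1.120 g
sodium nitrate: 93.1 mmol/L × 85 g/mol × 0.8 L ÷ 1000 = 6.331 g
gentamicin: C1V1 = C2V2 → 24.8 µg/mL × 800 mL ÷ 34700 µg/mL = 0.572 mL
L-cysteine hydrochloride: 0.84 g/L × 0.8 L = 0.672 g = 672.000 mg

Tricine 1.120 g; sodium nitrate 6.331 g; gentamicin 0.572 mL; L-cysteine hydrochloride 672.000 mg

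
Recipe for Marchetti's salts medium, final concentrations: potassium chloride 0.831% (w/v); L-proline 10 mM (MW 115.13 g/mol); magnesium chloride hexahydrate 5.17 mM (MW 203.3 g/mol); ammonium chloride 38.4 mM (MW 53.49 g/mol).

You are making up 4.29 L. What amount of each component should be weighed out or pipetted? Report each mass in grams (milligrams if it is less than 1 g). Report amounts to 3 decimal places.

potassium chloride 35.650 g; L-proline 4.939 g; magnesium chloride hexahydrate 4.509 g; ammonium chloride 8.812 g

Scale factor relative to 1 L: 4.29.
potassium chloride: 0.831% w/v = 8.31 g/L → 8.31 × 4.29 L = 35.650 g
L-proline: 10 mmol/L × 115.13 g/mol × 4.29 L ÷ 1000 = 4.939 g
magnesium chloride hexahydrate: 5.17 mmol/L × 203.3 g/mol × 4.29 L ÷ 1000 = 4.509 g
ammonium chloride: 38.4 mmol/L × 53.49 g/mol × 4.29 L ÷ 1000 = 8.812 g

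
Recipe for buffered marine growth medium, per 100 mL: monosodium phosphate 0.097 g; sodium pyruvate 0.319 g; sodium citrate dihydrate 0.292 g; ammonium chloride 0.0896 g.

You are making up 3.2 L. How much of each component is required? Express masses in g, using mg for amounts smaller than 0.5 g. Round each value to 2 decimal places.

monosodium phosphate 3.10 g; sodium pyruvate 10.21 g; sodium citrate dihydrate 9.34 g; ammonium chloride 2.87 g

Scale factor = 3200 mL / 100 mL = 32.
monosodium phosphate: 0.097 g × (3200 mL / 100 mL) = 3.10 g
sodium pyruvate: 0.319 g × (3200 mL / 100 mL) = 10.21 g
sodium citrate dihydrate: 0.292 g × (3200 mL / 100 mL) = 9.34 g
ammonium chloride: 0.0896 g × (3200 mL / 100 mL) = 2.87 g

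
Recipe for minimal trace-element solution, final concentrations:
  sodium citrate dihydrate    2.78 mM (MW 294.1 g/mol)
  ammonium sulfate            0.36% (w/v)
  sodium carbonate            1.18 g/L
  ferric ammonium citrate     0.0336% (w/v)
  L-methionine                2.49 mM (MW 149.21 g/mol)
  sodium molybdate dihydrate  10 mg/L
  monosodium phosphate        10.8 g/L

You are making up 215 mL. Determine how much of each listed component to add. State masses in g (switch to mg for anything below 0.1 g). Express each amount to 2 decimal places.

sodium citrate dihydrate 0.18 g; ammonium sulfate 0.77 g; sodium carbonate 0.25 g; ferric ammonium citrate 72.24 mg; L-methionine 79.88 mg; sodium molybdate dihydrate 2.15 mg; monosodium phosphate 2.32 g

Working volume: 215 mL = 0.215 L.
sodium citrate dihydrate: 2.78 mmol/L × 294.1 g/mol × 0.215 L ÷ 1000 = 0.18 g
ammonium sulfate: 0.36 g per 100 mL × 215 mL ÷ 100 = 0.77 g
sodium carbonate: 1.18 g/L × 0.215 L = 0.25 g
ferric ammonium citrate: 0.0336% w/v = 0.336 g/L → 0.336 × 0.215 L = 0.07224 g = 72.24 mg
L-methionine: 2.49 mmol/L × 149.21 mg/mmol × 0.215 L = 79.88 mg
sodium molybdate dihydrate: 10 mg/L × 0.215 L = 2.15 mg
monosodium phosphate: 10.8 g/L × 0.215 L = 2.32 g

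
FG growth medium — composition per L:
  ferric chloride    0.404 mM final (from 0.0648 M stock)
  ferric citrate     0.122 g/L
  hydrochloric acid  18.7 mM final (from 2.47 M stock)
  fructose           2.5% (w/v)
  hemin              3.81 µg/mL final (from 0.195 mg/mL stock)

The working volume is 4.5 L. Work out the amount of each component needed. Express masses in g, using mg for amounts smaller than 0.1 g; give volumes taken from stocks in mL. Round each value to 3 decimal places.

ferric chloride 28.056 mL; ferric citrate 0.549 g; hydrochloric acid 34.069 mL; fructose 112.500 g; hemin 87.923 mL

Scale factor relative to 1 L: 4.5.
ferric chloride: dilute stock: 0.404 mM × 4500 mL ÷ 64.8 mM = 28.056 mL
ferric citrate: 0.122 g/L × 4.5 L = 0.549 g
hydrochloric acid: V = C2·V2/C1 = 18.7 mM × 4500 mL ÷ 2470 mM = 34.069 mL
fructose: 2.5% w/v = 25 g/L → 25 × 4.5 L = 112.500 g
hemin: C1V1 = C2V2 → 3.81 µg/mL × 4500 mL ÷ 195 µg/mL = 87.923 mL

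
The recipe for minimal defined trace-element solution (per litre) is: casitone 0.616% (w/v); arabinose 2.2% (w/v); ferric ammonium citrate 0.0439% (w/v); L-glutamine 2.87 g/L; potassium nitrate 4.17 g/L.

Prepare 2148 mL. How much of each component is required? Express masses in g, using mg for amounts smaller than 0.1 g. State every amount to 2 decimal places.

casitone 13.23 g; arabinose 47.26 g; ferric ammonium citrate 0.94 g; L-glutamine 6.16 g; potassium nitrate 8.96 g

Working volume: 2148 mL = 2.148 L.
casitone: 0.616% w/v = 6.16 g/L → 6.16 × 2.148 L = 13.23 g
arabinose: 2.2 g per 100 mL × 2148 mL ÷ 100 = 47.26 g
ferric ammonium citrate: 0.0439% w/v = 0.439 g/L → 0.439 × 2.148 L = 0.94 g
L-glutamine: 2.87 g/L × 2.148 L = 6.16 g
potassium nitrate: 4.17 g/L × 2.148 L = 8.96 g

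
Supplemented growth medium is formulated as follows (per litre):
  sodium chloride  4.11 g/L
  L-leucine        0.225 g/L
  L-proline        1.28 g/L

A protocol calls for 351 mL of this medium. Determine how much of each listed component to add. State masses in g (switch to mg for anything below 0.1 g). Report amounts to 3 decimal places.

Working volume: 351 mL = 0.351 L.
sodium chloride: 4.11 g/L × 0.351 L = 1.443 g
L-leucine: 0.225 g/L × 0.351 L = 0.078975 g = 78.975 mg
L-proline: 1.28 g/L × 0.351 L = 0.449 g

sodium chloride 1.443 g; L-leucine 78.975 mg; L-proline 0.449 g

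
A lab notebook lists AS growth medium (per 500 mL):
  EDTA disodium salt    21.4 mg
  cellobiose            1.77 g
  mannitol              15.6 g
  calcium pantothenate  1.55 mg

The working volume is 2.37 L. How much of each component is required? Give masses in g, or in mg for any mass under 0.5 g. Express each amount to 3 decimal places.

EDTA disodium salt 101.436 mg; cellobiose 8.390 g; mannitol 73.944 g; calcium pantothenate 7.347 mg

Ratio of target to recipe volume: 2370 / 500 = 4.74.
EDTA disodium salt: 21.4 mg × (2370 mL / 500 mL) = 101.436 mg
cellobiose: 1.77 g × (2370 mL / 500 mL) = 8.390 g
mannitol: 15.6 g × (2370 mL / 500 mL) = 73.944 g
calcium pantothenate: 1.55 mg × (2370 mL / 500 mL) = 7.347 mg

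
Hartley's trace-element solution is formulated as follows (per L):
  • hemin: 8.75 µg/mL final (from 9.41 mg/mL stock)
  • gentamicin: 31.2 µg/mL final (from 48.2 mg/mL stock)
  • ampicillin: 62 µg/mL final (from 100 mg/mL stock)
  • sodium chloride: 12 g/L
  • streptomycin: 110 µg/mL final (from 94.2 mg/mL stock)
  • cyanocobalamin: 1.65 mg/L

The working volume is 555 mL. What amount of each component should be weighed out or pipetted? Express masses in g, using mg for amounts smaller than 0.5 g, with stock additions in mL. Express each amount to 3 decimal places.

Scale factor relative to 1 L: 0.555.
hemin: dilute stock: 8.75 µg/mL × 555 mL ÷ 9410 µg/mL = 0.516 mL
gentamicin: dilute stock: 31.2 µg/mL × 555 mL ÷ 48200 µg/mL = 0.359 mL
ampicillin: V = C2·V2/C1 = 62 µg/mL × 555 mL ÷ 100000 µg/mL = 0.344 mL
sodium chloride: 12 g/L × 0.555 L = 6.660 g
streptomycin: V = C2·V2/C1 = 110 µg/mL × 555 mL ÷ 94200 µg/mL = 0.648 mL
cyanocobalamin: 1.65 mg/L × 0.555 L = 0.916 mg

hemin 0.516 mL; gentamicin 0.359 mL; ampicillin 0.344 mL; sodium chloride 6.660 g; streptomycin 0.648 mL; cyanocobalamin 0.916 mg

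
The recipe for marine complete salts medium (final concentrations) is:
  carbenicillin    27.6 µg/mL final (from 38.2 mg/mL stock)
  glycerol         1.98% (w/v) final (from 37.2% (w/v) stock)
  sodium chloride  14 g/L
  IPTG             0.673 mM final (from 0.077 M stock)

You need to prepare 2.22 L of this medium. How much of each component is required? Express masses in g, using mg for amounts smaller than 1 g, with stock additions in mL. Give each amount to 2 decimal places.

carbenicillin 1.60 mL; glycerol 118.16 mL; sodium chloride 31.08 g; IPTG 19.40 mL

Working volume: 2.22 L.
carbenicillin: C1V1 = C2V2 → 27.6 µg/mL × 2220 mL ÷ 38200 µg/mL = 1.60 mL
glycerol: dilute stock: 1.98% ÷ 37.2% × 2220 mL = 118.16 mL
sodium chloride: 14 g/L × 2.22 L = 31.08 g
IPTG: V = C2·V2/C1 = 0.673 mM × 2220 mL ÷ 77 mM = 19.40 mL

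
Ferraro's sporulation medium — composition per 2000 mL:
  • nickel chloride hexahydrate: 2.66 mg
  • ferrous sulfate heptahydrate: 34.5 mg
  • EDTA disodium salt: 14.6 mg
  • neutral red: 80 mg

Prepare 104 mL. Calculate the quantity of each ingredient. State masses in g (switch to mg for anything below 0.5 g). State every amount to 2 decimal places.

nickel chloride hexahydrate 0.14 mg; ferrous sulfate heptahydrate 1.79 mg; EDTA disodium salt 0.76 mg; neutral red 4.16 mg

Ratio of target to recipe volume: 104 / 2000 = 0.052.
nickel chloride hexahydrate: 2.66 mg × (104 mL / 2000 mL) = 0.14 mg
ferrous sulfate heptahydrate: 34.5 mg × (104 mL / 2000 mL) = 1.79 mg
EDTA disodium salt: 14.6 mg × (104 mL / 2000 mL) = 0.76 mg
neutral red: 80 mg × (104 mL / 2000 mL) = 4.16 mg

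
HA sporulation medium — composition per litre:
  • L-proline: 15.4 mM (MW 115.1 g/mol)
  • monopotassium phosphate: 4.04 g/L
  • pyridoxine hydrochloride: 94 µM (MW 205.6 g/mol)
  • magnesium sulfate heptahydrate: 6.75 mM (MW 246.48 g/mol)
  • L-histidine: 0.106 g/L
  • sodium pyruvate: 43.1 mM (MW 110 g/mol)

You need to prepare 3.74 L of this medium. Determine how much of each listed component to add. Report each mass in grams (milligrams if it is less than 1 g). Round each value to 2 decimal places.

L-proline 6.63 g; monopotassium phosphate 15.11 g; pyridoxine hydrochloride 72.28 mg; magnesium sulfate heptahydrate 6.22 g; L-histidine 396.44 mg; sodium pyruvate 17.73 g

Scale factor relative to 1 L: 3.74.
L-proline: 15.4 mmol/L × 115.1 g/mol × 3.74 L ÷ 1000 = 6.63 g
monopotassium phosphate: 4.04 g/L × 3.74 L = 15.11 g
pyridoxine hydrochloride: 94 µmol/L × 205.6 g/mol × 3.74 L ÷ 1000 = 72.28 mg
magnesium sulfate heptahydrate: 6.75 mmol/L × 246.48 g/mol × 3.74 L ÷ 1000 = 6.22 g
L-histidine: 0.106 g/L × 3.74 L = 0.39644 g = 396.44 mg
sodium pyruvate: 43.1 mmol/L × 110 g/mol × 3.74 L ÷ 1000 = 17.73 g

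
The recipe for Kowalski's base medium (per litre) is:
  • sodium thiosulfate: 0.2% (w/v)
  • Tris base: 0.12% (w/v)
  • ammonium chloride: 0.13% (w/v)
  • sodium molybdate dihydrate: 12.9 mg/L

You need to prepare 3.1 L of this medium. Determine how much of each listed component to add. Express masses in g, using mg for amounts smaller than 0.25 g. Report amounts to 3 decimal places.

Working volume: 3.1 L.
sodium thiosulfate: 0.2 g per 100 mL × 3100 mL ÷ 100 = 6.200 g
Tris base: 0.12% w/v = 1.2 g/L → 1.2 × 3.1 L = 3.720 g
ammonium chloride: 0.13% w/v = 1.3 g/L → 1.3 × 3.1 L = 4.030 g
sodium molybdate dihydrate: 12.9 mg/L × 3.1 L = 39.990 mg

sodium thiosulfate 6.200 g; Tris base 3.720 g; ammonium chloride 4.030 g; sodium molybdate dihydrate 39.990 mg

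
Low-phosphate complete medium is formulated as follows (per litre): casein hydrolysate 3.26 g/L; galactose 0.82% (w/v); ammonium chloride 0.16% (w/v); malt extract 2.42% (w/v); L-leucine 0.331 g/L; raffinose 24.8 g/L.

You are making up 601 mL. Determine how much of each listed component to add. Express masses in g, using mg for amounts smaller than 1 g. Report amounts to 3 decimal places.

Scale factor relative to 1 L: 0.601.
casein hydrolysate: 3.26 g/L × 0.601 L = 1.959 g
galactose: 0.82 g per 100 mL × 601 mL ÷ 100 = 4.928 g
ammonium chloride: 0.16% w/v = 1.6 g/L → 1.6 × 0.601 L = 0.9616 g = 961.600 mg
malt extract: 2.42 g per 100 mL × 601 mL ÷ 100 = 14.544 g
L-leucine: 0.331 g/L × 0.601 L = 0.198931 g = 198.931 mg
raffinose: 24.8 g/L × 0.601 L = 14.905 g

casein hydrolysate 1.959 g; galactose 4.928 g; ammonium chloride 961.600 mg; malt extract 14.544 g; L-leucine 198.931 mg; raffinose 14.905 g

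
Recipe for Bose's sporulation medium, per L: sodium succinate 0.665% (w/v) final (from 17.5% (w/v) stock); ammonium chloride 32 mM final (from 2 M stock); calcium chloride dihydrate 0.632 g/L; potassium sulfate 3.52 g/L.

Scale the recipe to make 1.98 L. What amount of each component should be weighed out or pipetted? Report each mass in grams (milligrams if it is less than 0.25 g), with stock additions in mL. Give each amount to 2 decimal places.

sodium succinate 75.24 mL; ammonium chloride 31.68 mL; calcium chloride dihydrate 1.25 g; potassium sulfate 6.97 g

Working volume: 1.98 L.
sodium succinate: C1V1 = C2V2 → 0.665% ÷ 17.5% × 1980 mL = 75.24 mL
ammonium chloride: dilute stock: 32 mM × 1980 mL ÷ 2000 mM = 31.68 mL
calcium chloride dihydrate: 0.632 g/L × 1.98 L = 1.25 g
potassium sulfate: 3.52 g/L × 1.98 L = 6.97 g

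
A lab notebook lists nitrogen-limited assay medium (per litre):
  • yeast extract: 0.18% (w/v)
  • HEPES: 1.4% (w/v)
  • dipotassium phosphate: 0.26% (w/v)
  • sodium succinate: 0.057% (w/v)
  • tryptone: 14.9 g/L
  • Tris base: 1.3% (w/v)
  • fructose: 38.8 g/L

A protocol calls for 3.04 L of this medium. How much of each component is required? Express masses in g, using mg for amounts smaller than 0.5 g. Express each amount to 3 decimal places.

Working volume: 3.04 L.
yeast extract: 0.18 g per 100 mL × 3040 mL ÷ 100 = 5.472 g
HEPES: 1.4% w/v = 14 g/L → 14 × 3.04 L = 42.560 g
dipotassium phosphate: 0.26% w/v = 2.6 g/L → 2.6 × 3.04 L = 7.904 g
sodium succinate: 0.057% w/v = 0.57 g/L → 0.57 × 3.04 L = 1.733 g
tryptone: 14.9 g/L × 3.04 L = 45.296 g
Tris base: 1.3 g per 100 mL × 3040 mL ÷ 100 = 39.520 g
fructose: 38.8 g/L × 3.04 L = 117.952 g

yeast extract 5.472 g; HEPES 42.560 g; dipotassium phosphate 7.904 g; sodium succinate 1.733 g; tryptone 45.296 g; Tris base 39.520 g; fructose 117.952 g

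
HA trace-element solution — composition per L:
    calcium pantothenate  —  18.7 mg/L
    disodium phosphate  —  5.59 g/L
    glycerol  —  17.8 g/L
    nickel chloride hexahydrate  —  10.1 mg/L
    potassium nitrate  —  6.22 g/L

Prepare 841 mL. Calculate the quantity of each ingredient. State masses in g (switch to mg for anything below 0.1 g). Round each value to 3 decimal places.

Target volume = 841 mL = 0.841 L.
calcium pantothenate: 18.7 mg/L × 0.841 L = 15.727 mg
disodium phosphate: 5.59 g/L × 0.841 L = 4.701 g
glycerol: 17.8 g/L × 0.841 L = 14.970 g
nickel chloride hexahydrate: 10.1 mg/L × 0.841 L = 8.494 mg
potassium nitrate: 6.22 g/L × 0.841 L = 5.231 g

calcium pantothenate 15.727 mg; disodium phosphate 4.701 g; glycerol 14.970 g; nickel chloride hexahydrate 8.494 mg; potassium nitrate 5.231 g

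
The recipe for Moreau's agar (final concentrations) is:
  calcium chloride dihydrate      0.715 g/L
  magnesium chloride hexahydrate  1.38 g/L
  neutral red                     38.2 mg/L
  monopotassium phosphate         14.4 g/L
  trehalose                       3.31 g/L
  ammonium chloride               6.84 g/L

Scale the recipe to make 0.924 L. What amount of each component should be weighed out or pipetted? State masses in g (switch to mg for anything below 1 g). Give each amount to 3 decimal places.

calcium chloride dihydrate 660.660 mg; magnesium chloride hexahydrate 1.275 g; neutral red 35.297 mg; monopotassium phosphate 13.306 g; trehalose 3.058 g; ammonium chloride 6.320 g

Scale factor relative to 1 L: 0.924.
calcium chloride dihydrate: 0.715 g/L × 0.924 L = 0.66066 g = 660.660 mg
magnesium chloride hexahydrate: 1.38 g/L × 0.924 L = 1.275 g
neutral red: 38.2 mg/L × 0.924 L = 35.297 mg
monopotassium phosphate: 14.4 g/L × 0.924 L = 13.306 g
trehalose: 3.31 g/L × 0.924 L = 3.058 g
ammonium chloride: 6.84 g/L × 0.924 L = 6.320 g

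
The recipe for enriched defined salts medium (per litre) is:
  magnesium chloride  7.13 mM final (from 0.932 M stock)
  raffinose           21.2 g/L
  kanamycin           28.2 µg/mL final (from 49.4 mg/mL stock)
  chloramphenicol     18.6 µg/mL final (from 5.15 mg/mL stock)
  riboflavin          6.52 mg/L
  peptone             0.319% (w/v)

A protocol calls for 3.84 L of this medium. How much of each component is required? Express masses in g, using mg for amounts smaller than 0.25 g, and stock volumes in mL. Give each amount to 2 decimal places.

Scale factor relative to 1 L: 3.84.
magnesium chloride: V = C2·V2/C1 = 7.13 mM × 3840 mL ÷ 932 mM = 29.38 mL
raffinose: 21.2 g/L × 3.84 L = 81.41 g
kanamycin: C1V1 = C2V2 → 28.2 µg/mL × 3840 mL ÷ 49400 µg/mL = 2.19 mL
chloramphenicol: V = C2·V2/C1 = 18.6 µg/mL × 3840 mL ÷ 5150 µg/mL = 13.87 mL
riboflavin: 6.52 mg/L × 3.84 L = 25.04 mg
peptone: 0.319 g per 100 mL × 3840 mL ÷ 100 = 12.25 g

magnesium chloride 29.38 mL; raffinose 81.41 g; kanamycin 2.19 mL; chloramphenicol 13.87 mL; riboflavin 25.04 mg; peptone 12.25 g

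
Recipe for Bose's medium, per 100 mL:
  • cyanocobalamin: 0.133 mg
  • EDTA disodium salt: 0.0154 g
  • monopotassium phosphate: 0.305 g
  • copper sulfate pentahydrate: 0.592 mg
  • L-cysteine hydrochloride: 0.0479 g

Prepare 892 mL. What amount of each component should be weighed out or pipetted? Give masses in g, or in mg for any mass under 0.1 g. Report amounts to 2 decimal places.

Ratio of target to recipe volume: 892 / 100 = 8.92.
cyanocobalamin: 0.133 mg × (892 mL / 100 mL) = 1.19 mg
EDTA disodium salt: 0.0154 g × (892 mL / 100 mL) = 0.14 g
monopotassium phosphate: 0.305 g × (892 mL / 100 mL) = 2.72 g
copper sulfate pentahydrate: 0.592 mg × (892 mL / 100 mL) = 5.28 mg
L-cysteine hydrochloride: 0.0479 g × (892 mL / 100 mL) = 0.43 g

cyanocobalamin 1.19 mg; EDTA disodium salt 0.14 g; monopotassium phosphate 2.72 g; copper sulfate pentahydrate 5.28 mg; L-cysteine hydrochloride 0.43 g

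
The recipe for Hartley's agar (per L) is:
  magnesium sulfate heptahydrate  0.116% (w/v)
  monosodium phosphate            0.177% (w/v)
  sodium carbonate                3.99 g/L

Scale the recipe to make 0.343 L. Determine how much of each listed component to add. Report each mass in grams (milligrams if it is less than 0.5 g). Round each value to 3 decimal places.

magnesium sulfate heptahydrate 397.880 mg; monosodium phosphate 0.607 g; sodium carbonate 1.369 g

Scale factor relative to 1 L: 0.343.
magnesium sulfate heptahydrate: 0.116 g per 100 mL × 343 mL ÷ 100 = 0.39788 g = 397.880 mg
monosodium phosphate: 0.177 g per 100 mL × 343 mL ÷ 100 = 0.607 g
sodium carbonate: 3.99 g/L × 0.343 L = 1.369 g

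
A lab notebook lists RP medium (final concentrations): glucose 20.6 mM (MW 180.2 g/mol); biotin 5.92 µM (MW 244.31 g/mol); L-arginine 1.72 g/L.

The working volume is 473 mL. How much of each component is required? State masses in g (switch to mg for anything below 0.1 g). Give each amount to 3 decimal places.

glucose 1.756 g; biotin 0.684 mg; L-arginine 0.814 g

Target volume = 473 mL = 0.473 L.
glucose: 20.6 mmol/L × 180.2 g/mol × 0.473 L ÷ 1000 = 1.756 g
biotin: 5.92 µmol/L × 244.31 g/mol × 0.473 L ÷ 1000 = 0.684 mg
L-arginine: 1.72 g/L × 0.473 L = 0.814 g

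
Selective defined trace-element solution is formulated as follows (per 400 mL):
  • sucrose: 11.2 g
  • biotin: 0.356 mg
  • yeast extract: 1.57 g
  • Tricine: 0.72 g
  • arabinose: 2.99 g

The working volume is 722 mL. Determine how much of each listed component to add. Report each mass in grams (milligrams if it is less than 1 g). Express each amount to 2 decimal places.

sucrose 20.22 g; biotin 0.64 mg; yeast extract 2.83 g; Tricine 1.30 g; arabinose 5.40 g

Ratio of target to recipe volume: 722 / 400 = 1.805.
sucrose: 11.2 g × (722 mL / 400 mL) = 20.22 g
biotin: 0.356 mg × (722 mL / 400 mL) = 0.64 mg
yeast extract: 1.57 g × (722 mL / 400 mL) = 2.83 g
Tricine: 0.72 g × (722 mL / 400 mL) = 1.30 g
arabinose: 2.99 g × (722 mL / 400 mL) = 5.40 g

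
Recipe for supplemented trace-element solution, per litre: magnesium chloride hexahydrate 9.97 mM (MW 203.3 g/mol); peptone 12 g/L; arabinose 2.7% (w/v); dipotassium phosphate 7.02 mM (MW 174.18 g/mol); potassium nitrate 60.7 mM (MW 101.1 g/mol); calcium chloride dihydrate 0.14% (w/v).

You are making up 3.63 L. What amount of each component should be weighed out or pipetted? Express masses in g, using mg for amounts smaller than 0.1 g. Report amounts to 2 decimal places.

magnesium chloride hexahydrate 7.36 g; peptone 43.56 g; arabinose 98.01 g; dipotassium phosphate 4.44 g; potassium nitrate 22.28 g; calcium chloride dihydrate 5.08 g

Working volume: 3.63 L.
magnesium chloride hexahydrate: 9.97 mmol/L × 203.3 g/mol × 3.63 L ÷ 1000 = 7.36 g
peptone: 12 g/L × 3.63 L = 43.56 g
arabinose: 2.7 g per 100 mL × 3630 mL ÷ 100 = 98.01 g
dipotassium phosphate: 7.02 mmol/L × 174.18 g/mol × 3.63 L ÷ 1000 = 4.44 g
potassium nitrate: 60.7 mmol/L × 101.1 g/mol × 3.63 L ÷ 1000 = 22.28 g
calcium chloride dihydrate: 0.14% w/v = 1.4 g/L → 1.4 × 3.63 L = 5.08 g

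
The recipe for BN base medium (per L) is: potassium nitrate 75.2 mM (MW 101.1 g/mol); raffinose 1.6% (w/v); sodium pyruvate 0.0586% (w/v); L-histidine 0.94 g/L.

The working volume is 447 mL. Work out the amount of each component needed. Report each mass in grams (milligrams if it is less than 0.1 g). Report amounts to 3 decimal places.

Working volume: 447 mL = 0.447 L.
potassium nitrate: 75.2 mmol/L × 101.1 g/mol × 0.447 L ÷ 1000 = 3.398 g
raffinose: 1.6 g per 100 mL × 447 mL ÷ 100 = 7.152 g
sodium pyruvate: 0.0586 g per 100 mL × 447 mL ÷ 100 = 0.262 g
L-histidine: 0.94 g/L × 0.447 L = 0.420 g

potassium nitrate 3.398 g; raffinose 7.152 g; sodium pyruvate 0.262 g; L-histidine 0.420 g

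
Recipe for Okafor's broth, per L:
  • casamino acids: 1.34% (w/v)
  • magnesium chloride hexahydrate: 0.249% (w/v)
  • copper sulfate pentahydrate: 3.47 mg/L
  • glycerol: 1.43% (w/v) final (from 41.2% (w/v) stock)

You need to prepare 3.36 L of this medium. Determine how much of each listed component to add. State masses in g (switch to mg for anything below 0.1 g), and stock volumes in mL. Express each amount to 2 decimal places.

casamino acids 45.02 g; magnesium chloride hexahydrate 8.37 g; copper sulfate pentahydrate 11.66 mg; glycerol 116.62 mL

Working volume: 3.36 L.
casamino acids: 1.34% w/v = 13.4 g/L → 13.4 × 3.36 L = 45.02 g
magnesium chloride hexahydrate: 0.249 g per 100 mL × 3360 mL ÷ 100 = 8.37 g
copper sulfate pentahydrate: 3.47 mg/L × 3.36 L = 11.66 mg
glycerol: C1V1 = C2V2 → 1.43% ÷ 41.2% × 3360 mL = 116.62 mL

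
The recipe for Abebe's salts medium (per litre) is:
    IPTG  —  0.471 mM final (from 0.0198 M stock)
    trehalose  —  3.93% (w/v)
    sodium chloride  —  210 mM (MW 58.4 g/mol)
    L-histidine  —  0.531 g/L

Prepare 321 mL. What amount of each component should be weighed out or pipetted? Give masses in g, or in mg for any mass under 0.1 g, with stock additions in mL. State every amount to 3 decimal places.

IPTG 7.636 mL; trehalose 12.615 g; sodium chloride 3.937 g; L-histidine 0.170 g

Target volume = 321 mL = 0.321 L.
IPTG: V = C2·V2/C1 = 0.471 mM × 321 mL ÷ 19.8 mM = 7.636 mL
trehalose: 3.93% w/v = 39.3 g/L → 39.3 × 0.321 L = 12.615 g
sodium chloride: 210 mmol/L × 58.4 g/mol × 0.321 L ÷ 1000 = 3.937 g
L-histidine: 0.531 g/L × 0.321 L = 0.170 g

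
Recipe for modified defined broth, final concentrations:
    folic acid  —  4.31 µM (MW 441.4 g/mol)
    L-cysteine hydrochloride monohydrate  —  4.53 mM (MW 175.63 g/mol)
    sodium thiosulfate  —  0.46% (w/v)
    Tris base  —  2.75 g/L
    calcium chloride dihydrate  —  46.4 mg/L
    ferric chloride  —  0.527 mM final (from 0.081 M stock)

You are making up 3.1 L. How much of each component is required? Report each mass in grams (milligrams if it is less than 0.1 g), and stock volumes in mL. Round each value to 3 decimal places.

folic acid 5.898 mg; L-cysteine hydrochloride monohydrate 2.466 g; sodium thiosulfate 14.260 g; Tris base 8.525 g; calcium chloride dihydrate 0.144 g; ferric chloride 20.169 mL

Working volume: 3.1 L.
folic acid: 4.31 µmol/L × 441.4 g/mol × 3.1 L ÷ 1000 = 5.898 mg
L-cysteine hydrochloride monohydrate: 4.53 mmol/L × 175.63 g/mol × 3.1 L ÷ 1000 = 2.466 g
sodium thiosulfate: 0.46 g per 100 mL × 3100 mL ÷ 100 = 14.260 g
Tris base: 2.75 g/L × 3.1 L = 8.525 g
calcium chloride dihydrate: 46.4 mg/L × 3.1 L = 143.84 mg = 0.144 g
ferric chloride: dilute stock: 0.527 mM × 3100 mL ÷ 81 mM = 20.169 mL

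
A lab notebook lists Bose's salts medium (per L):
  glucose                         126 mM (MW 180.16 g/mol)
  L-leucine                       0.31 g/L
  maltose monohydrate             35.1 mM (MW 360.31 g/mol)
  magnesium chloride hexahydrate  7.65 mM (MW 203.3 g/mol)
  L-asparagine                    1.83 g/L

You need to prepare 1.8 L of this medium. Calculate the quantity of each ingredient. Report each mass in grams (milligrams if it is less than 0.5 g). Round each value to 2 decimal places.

Working volume: 1.8 L.
glucose: 126 mmol/L × 180.16 g/mol × 1.8 L ÷ 1000 = 40.86 g
L-leucine: 0.31 g/L × 1.8 L = 0.56 g
maltose monohydrate: 35.1 mmol/L × 360.31 g/mol × 1.8 L ÷ 1000 = 22.76 g
magnesium chloride hexahydrate: 7.65 mmol/L × 203.3 g/mol × 1.8 L ÷ 1000 = 2.80 g
L-asparagine: 1.83 g/L × 1.8 L = 3.29 g

glucose 40.86 g; L-leucine 0.56 g; maltose monohydrate 22.76 g; magnesium chloride hexahydrate 2.80 g; L-asparagine 3.29 g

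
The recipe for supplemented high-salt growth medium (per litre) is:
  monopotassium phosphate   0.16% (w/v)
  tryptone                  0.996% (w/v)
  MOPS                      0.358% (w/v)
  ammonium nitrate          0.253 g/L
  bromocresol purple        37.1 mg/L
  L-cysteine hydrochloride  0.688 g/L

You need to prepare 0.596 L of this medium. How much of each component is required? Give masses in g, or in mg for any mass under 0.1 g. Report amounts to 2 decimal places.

Working volume: 0.596 L.
monopotassium phosphate: 0.16 g per 100 mL × 596 mL ÷ 100 = 0.95 g
tryptone: 0.996% w/v = 9.96 g/L → 9.96 × 0.596 L = 5.94 g
MOPS: 0.358% w/v = 3.58 g/L → 3.58 × 0.596 L = 2.13 g
ammonium nitrate: 0.253 g/L × 0.596 L = 0.15 g
bromocresol purple: 37.1 mg/L × 0.596 L = 22.11 mg
L-cysteine hydrochloride: 0.688 g/L × 0.596 L = 0.41 g

monopotassium phosphate 0.95 g; tryptone 5.94 g; MOPS 2.13 g; ammonium nitrate 0.15 g; bromocresol purple 22.11 mg; L-cysteine hydrochloride 0.41 g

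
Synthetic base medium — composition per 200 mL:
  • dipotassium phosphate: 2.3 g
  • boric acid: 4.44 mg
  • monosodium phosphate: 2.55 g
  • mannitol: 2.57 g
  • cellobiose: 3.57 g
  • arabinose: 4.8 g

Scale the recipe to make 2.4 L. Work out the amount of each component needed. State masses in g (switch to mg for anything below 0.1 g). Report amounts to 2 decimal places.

dipotassium phosphate 27.60 g; boric acid 53.28 mg; monosodium phosphate 30.60 g; mannitol 30.84 g; cellobiose 42.84 g; arabinose 57.60 g

Scale factor = 2400 mL / 200 mL = 12.
dipotassium phosphate: 2.3 g × (2400 mL / 200 mL) = 27.60 g
boric acid: 4.44 mg × (2400 mL / 200 mL) = 53.28 mg
monosodium phosphate: 2.55 g × (2400 mL / 200 mL) = 30.60 g
mannitol: 2.57 g × (2400 mL / 200 mL) = 30.84 g
cellobiose: 3.57 g × (2400 mL / 200 mL) = 42.84 g
arabinose: 4.8 g × (2400 mL / 200 mL) = 57.60 g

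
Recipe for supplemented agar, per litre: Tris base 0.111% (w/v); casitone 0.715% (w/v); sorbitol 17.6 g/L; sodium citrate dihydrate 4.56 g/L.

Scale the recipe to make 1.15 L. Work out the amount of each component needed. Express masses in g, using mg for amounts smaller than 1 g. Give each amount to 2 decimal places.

Tris base 1.28 g; casitone 8.22 g; sorbitol 20.24 g; sodium citrate dihydrate 5.24 g

Scale factor relative to 1 L: 1.15.
Tris base: 0.111% w/v = 1.11 g/L → 1.11 × 1.15 L = 1.28 g
casitone: 0.715% w/v = 7.15 g/L → 7.15 × 1.15 L = 8.22 g
sorbitol: 17.6 g/L × 1.15 L = 20.24 g
sodium citrate dihydrate: 4.56 g/L × 1.15 L = 5.24 g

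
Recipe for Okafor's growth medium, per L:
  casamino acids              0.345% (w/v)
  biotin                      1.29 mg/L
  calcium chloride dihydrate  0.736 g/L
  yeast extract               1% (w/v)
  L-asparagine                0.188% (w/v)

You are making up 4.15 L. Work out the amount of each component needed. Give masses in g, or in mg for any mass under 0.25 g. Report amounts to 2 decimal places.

Scale factor relative to 1 L: 4.15.
casamino acids: 0.345% w/v = 3.45 g/L → 3.45 × 4.15 L = 14.32 g
biotin: 1.29 mg/L × 4.15 L = 5.35 mg
calcium chloride dihydrate: 0.736 g/L × 4.15 L = 3.05 g
yeast extract: 1% w/v = 10 g/L → 10 × 4.15 L = 41.50 g
L-asparagine: 0.188% w/v = 1.88 g/L → 1.88 × 4.15 L = 7.80 g

casamino acids 14.32 g; biotin 5.35 mg; calcium chloride dihydrate 3.05 g; yeast extract 41.50 g; L-asparagine 7.80 g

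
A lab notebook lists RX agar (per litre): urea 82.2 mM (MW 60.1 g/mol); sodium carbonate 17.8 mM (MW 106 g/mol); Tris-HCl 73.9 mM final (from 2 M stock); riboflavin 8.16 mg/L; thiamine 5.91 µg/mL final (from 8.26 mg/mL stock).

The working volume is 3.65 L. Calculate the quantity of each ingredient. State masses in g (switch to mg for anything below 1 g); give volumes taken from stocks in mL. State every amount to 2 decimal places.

urea 18.03 g; sodium carbonate 6.89 g; Tris-HCl 134.87 mL; riboflavin 29.78 mg; thiamine 2.61 mL

Scale factor relative to 1 L: 3.65.
urea: 82.2 mmol/L × 60.1 g/mol × 3.65 L ÷ 1000 = 18.03 g
sodium carbonate: 17.8 mmol/L × 106 g/mol × 3.65 L ÷ 1000 = 6.89 g
Tris-HCl: V = C2·V2/C1 = 73.9 mM × 3650 mL ÷ 2000 mM = 134.87 mL
riboflavin: 8.16 mg/L × 3.65 L = 29.78 mg
thiamine: V = C2·V2/C1 = 5.91 µg/mL × 3650 mL ÷ 8260 µg/mL = 2.61 mL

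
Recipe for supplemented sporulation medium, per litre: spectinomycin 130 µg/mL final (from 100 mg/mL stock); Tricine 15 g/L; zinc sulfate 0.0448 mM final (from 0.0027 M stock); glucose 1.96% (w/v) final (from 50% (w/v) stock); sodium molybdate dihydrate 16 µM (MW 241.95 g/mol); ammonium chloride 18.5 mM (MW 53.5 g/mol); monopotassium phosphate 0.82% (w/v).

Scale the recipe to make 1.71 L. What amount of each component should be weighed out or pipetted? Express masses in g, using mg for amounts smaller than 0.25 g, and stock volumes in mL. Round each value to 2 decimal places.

Scale factor relative to 1 L: 1.71.
spectinomycin: C1V1 = C2V2 → 130 µg/mL × 1710 mL ÷ 100000 µg/mL = 2.22 mL
Tricine: 15 g/L × 1.71 L = 25.65 g
zinc sulfate: dilute stock: 0.0448 mM × 1710 mL ÷ 2.7 mM = 28.37 mL
glucose: dilute stock: 1.96% ÷ 50% × 1710 mL = 67.03 mL
sodium molybdate dihydrate: 16 µmol/L × 241.95 g/mol × 1.71 L ÷ 1000 = 6.62 mg
ammonium chloride: 18.5 mmol/L × 53.5 g/mol × 1.71 L ÷ 1000 = 1.69 g
monopotassium phosphate: 0.82 g per 100 mL × 1710 mL ÷ 100 = 14.02 g

spectinomycin 2.22 mL; Tricine 25.65 g; zinc sulfate 28.37 mL; glucose 67.03 mL; sodium molybdate dihydrate 6.62 mg; ammonium chloride 1.69 g; monopotassium phosphate 14.02 g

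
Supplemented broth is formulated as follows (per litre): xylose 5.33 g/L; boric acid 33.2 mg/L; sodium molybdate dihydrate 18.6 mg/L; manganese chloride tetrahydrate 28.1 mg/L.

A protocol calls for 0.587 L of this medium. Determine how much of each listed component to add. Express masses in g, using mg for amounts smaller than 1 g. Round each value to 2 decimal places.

Working volume: 0.587 L.
xylose: 5.33 g/L × 0.587 L = 3.13 g
boric acid: 33.2 mg/L × 0.587 L = 19.49 mg
sodium molybdate dihydrate: 18.6 mg/L × 0.587 L = 10.92 mg
manganese chloride tetrahydrate: 28.1 mg/L × 0.587 L = 16.49 mg

xylose 3.13 g; boric acid 19.49 mg; sodium molybdate dihydrate 10.92 mg; manganese chloride tetrahydrate 16.49 mg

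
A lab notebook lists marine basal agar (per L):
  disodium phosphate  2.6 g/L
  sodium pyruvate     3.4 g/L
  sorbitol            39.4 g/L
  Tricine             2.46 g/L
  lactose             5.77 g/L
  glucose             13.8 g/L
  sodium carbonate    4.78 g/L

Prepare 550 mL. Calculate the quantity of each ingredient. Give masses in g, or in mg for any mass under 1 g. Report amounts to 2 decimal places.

Target volume = 550 mL = 0.55 L.
disodium phosphate: 2.6 g/L × 0.55 L = 1.43 g
sodium pyruvate: 3.4 g/L × 0.55 L = 1.87 g
sorbitol: 39.4 g/L × 0.55 L = 21.67 g
Tricine: 2.46 g/L × 0.55 L = 1.35 g
lactose: 5.77 g/L × 0.55 L = 3.17 g
glucose: 13.8 g/L × 0.55 L = 7.59 g
sodium carbonate: 4.78 g/L × 0.55 L = 2.63 g

disodium phosphate 1.43 g; sodium pyruvate 1.87 g; sorbitol 21.67 g; Tricine 1.35 g; lactose 3.17 g; glucose 7.59 g; sodium carbonate 2.63 g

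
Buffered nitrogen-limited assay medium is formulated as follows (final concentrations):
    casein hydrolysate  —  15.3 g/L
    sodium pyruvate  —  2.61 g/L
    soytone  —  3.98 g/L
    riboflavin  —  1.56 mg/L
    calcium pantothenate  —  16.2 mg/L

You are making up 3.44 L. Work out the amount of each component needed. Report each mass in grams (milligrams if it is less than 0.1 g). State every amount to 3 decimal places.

Working volume: 3.44 L.
casein hydrolysate: 15.3 g/L × 3.44 L = 52.632 g
sodium pyruvate: 2.61 g/L × 3.44 L = 8.978 g
soytone: 3.98 g/L × 3.44 L = 13.691 g
riboflavin: 1.56 mg/L × 3.44 L = 5.366 mg
calcium pantothenate: 16.2 mg/L × 3.44 L = 55.728 mg

casein hydrolysate 52.632 g; sodium pyruvate 8.978 g; soytone 13.691 g; riboflavin 5.366 mg; calcium pantothenate 55.728 mg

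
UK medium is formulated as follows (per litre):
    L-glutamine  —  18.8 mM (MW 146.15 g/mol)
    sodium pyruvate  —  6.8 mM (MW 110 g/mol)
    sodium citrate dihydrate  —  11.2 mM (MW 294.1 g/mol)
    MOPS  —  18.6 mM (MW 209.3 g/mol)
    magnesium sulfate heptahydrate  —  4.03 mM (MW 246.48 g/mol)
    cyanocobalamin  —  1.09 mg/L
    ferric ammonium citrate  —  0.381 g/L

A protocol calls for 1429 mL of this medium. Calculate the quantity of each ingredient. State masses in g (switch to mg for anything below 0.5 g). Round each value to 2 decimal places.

L-glutamine 3.93 g; sodium pyruvate 1.07 g; sodium citrate dihydrate 4.71 g; MOPS 5.56 g; magnesium sulfate heptahydrate 1.42 g; cyanocobalamin 1.56 mg; ferric ammonium citrate 0.54 g

Working volume: 1429 mL = 1.429 L.
L-glutamine: 18.8 mmol/L × 146.15 g/mol × 1.429 L ÷ 1000 = 3.93 g
sodium pyruvate: 6.8 mmol/L × 110 g/mol × 1.429 L ÷ 1000 = 1.07 g
sodium citrate dihydrate: 11.2 mmol/L × 294.1 g/mol × 1.429 L ÷ 1000 = 4.71 g
MOPS: 18.6 mmol/L × 209.3 g/mol × 1.429 L ÷ 1000 = 5.56 g
magnesium sulfate heptahydrate: 4.03 mmol/L × 246.48 g/mol × 1.429 L ÷ 1000 = 1.42 g
cyanocobalamin: 1.09 mg/L × 1.429 L = 1.56 mg
ferric ammonium citrate: 0.381 g/L × 1.429 L = 0.54 g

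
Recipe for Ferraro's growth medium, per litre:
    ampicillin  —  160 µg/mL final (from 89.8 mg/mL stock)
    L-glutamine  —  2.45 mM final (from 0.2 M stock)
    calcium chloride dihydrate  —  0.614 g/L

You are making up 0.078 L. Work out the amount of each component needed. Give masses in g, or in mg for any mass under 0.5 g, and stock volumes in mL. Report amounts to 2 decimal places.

Working volume: 0.078 L.
ampicillin: C1V1 = C2V2 → 160 µg/mL × 78 mL ÷ 89800 µg/mL = 0.14 mL
L-glutamine: V = C2·V2/C1 = 2.45 mM × 78 mL ÷ 200 mM = 0.96 mL
calcium chloride dihydrate: 0.614 g/L × 0.078 L = 0.047892 g = 47.89 mg

ampicillin 0.14 mL; L-glutamine 0.96 mL; calcium chloride dihydrate 47.89 mg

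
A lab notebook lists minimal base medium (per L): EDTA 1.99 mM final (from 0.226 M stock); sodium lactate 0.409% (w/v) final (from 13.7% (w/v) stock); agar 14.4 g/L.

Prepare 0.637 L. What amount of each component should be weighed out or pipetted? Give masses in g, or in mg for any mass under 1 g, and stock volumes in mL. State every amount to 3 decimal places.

Working volume: 0.637 L.
EDTA: C1V1 = C2V2 → 1.99 mM × 637 mL ÷ 226 mM = 5.609 mL
sodium lactate: dilute stock: 0.409% ÷ 13.7% × 637 mL = 19.017 mL
agar: 14.4 g/L × 0.637 L = 9.173 g

EDTA 5.609 mL; sodium lactate 19.017 mL; agar 9.173 g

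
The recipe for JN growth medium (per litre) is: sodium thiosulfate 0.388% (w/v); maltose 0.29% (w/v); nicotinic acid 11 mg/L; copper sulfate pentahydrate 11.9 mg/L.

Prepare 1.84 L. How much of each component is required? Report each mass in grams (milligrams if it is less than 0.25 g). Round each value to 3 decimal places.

sodium thiosulfate 7.139 g; maltose 5.336 g; nicotinic acid 20.240 mg; copper sulfate pentahydrate 21.896 mg

Scale factor relative to 1 L: 1.84.
sodium thiosulfate: 0.388% w/v = 3.88 g/L → 3.88 × 1.84 L = 7.139 g
maltose: 0.29% w/v = 2.9 g/L → 2.9 × 1.84 L = 5.336 g
nicotinic acid: 11 mg/L × 1.84 L = 20.240 mg
copper sulfate pentahydrate: 11.9 mg/L × 1.84 L = 21.896 mg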